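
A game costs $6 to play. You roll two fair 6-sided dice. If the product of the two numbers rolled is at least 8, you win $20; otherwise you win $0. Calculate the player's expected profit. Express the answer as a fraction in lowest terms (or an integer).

E[payout] = (7/18)·0 + (11/18)·20 = 110/9
Expected profit = 110/9 − 6 = 56/9

56/9 dollars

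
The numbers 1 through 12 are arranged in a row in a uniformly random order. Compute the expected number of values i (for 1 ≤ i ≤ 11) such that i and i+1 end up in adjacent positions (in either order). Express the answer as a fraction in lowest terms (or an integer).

For each i ∈ {1,…,11}, let Xᵢ = 1 if i and i+1 are adjacent. P(Xᵢ=1) = 2·(12−1)!/12! = 2/12.
By linearity, E[ΣXᵢ] = (11)·(2/12) = 11/6.

11/6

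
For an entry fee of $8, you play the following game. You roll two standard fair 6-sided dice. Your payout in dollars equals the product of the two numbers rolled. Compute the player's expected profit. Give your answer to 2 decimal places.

$4.25

Distribution of the product of the two numbers rolled: 1 w.p. 1/36, 2 w.p. 1/18, 3 w.p. 1/18, 4 w.p. 1/12, 5 w.p. 1/18, 6 w.p. 1/9, …
E[payout] = (1/36)·1 + (1/18)·2 + (1/18)·3 + (1/12)·4 + (1/18)·5 + (1/9)·6 + (1/18)·8 + (1/36)·9 + (1/18)·10 + (1/9)·12 + (1/18)·15 + (1/36)·16 + (1/18)·18 + (1/18)·20 + (1/18)·24 + (1/36)·25 + (1/18)·30 + (1/36)·36 = 49/4
Expected profit = 49/4 − 8 = 17/4 ≈ $4.25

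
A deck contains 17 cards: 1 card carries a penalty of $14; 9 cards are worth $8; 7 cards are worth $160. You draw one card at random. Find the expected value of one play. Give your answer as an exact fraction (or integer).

E[payout] = (1/17)·(-14) + (9/17)·8 + (7/17)·160 = 1178/17

1178/17 dollars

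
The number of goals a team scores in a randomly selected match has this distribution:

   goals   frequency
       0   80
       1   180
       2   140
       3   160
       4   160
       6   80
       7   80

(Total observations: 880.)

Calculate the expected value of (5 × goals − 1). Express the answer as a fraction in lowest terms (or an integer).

Total = 880, so P(goals=0) = 80/880, etc.
E[5x-1] = (1/11)·(-1) + (9/44)·4 + (7/44)·9 + (2/11)·14 + (2/11)·19 + (1/11)·29 + (1/11)·34
     = 611/44

611/44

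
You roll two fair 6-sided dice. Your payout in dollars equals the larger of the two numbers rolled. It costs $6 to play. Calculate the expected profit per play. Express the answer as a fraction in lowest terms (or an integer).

Distribution of the larger of the two numbers rolled: 1 w.p. 1/36, 2 w.p. 1/12, 3 w.p. 5/36, 4 w.p. 7/36, 5 w.p. 1/4, 6 w.p. 11/36
E[payout] = (1/36)·1 + (1/12)·2 + (5/36)·3 + (7/36)·4 + (1/4)·5 + (11/36)·6 = 161/36
Expected profit = 161/36 − 6 = -55/36

-55/36 dollars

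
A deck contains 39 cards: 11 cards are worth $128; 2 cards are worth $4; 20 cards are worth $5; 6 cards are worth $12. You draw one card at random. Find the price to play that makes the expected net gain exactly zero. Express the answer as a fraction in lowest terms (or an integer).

E[payout] = (11/39)·128 + (2/39)·4 + (20/39)·5 + (6/39)·12 = 1588/39
Fair fee = E[payout] = 1588/39

1588/39 dollars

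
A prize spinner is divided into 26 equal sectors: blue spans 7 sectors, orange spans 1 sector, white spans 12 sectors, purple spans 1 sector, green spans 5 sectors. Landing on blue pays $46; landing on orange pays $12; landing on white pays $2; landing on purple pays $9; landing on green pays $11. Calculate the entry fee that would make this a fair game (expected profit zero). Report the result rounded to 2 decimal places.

$16.23

E[payout] = (7/26)·46 + (1/26)·12 + (12/26)·2 + (1/26)·9 + (5/26)·11 = 211/13
Fair fee = E[payout] = 211/13 ≈ $16.23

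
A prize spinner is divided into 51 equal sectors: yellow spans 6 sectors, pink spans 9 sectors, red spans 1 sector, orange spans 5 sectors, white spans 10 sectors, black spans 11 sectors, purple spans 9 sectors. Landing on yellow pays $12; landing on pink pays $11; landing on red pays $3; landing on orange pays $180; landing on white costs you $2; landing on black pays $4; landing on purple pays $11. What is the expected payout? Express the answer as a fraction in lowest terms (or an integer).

399/17 dollars

E[payout] = (6/51)·12 + (9/51)·11 + (1/51)·3 + (5/51)·180 + (10/51)·(-2) + (11/51)·4 + (9/51)·11 = 399/17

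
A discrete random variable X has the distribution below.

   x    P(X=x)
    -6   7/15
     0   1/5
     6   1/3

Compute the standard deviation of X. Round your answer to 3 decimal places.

E[X] = -4/5, E[X²] = 144/5
Var(X) = E[X²] − (E[X])² = 144/5 − 16/25 = 704/25
SD(X) = √(704/25) ≈ 5.307

5.307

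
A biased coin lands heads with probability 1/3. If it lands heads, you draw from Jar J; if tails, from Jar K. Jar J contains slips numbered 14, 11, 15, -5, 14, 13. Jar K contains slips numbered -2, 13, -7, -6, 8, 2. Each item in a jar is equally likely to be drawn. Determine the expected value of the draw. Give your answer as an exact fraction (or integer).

13/3

E[X | Jar J] = (14 + 11 + 15 − 5 + 14 + 13)/6 = 31/3
E[X | Jar K] = (-2 + 13 − 7 − 6 + 8 + 2)/6 = 4/3
E[X] = (1/3)·31/3 + (2/3)·4/3 = 13/3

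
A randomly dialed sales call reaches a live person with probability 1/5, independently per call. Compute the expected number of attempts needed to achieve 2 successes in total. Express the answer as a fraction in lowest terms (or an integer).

10

By linearity (sum of 2 independent geometric waits), E[trials] = 2/p = 2/(1/5) = 10.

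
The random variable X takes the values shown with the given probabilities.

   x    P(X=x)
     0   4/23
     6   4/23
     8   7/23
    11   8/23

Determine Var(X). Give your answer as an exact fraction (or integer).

7656/529

E[X] = (4/23)·0 + (4/23)·6 + (7/23)·8 + (8/23)·11 = 168/23
E[X²] = (4/23)·0 + (4/23)·36 + (7/23)·64 + (8/23)·121 = 1560/23
Var(X) = 1560/23 − (168/23)² = 7656/529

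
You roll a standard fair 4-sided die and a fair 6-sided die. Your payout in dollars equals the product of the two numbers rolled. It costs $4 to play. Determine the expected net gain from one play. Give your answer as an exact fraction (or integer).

19/4 dollars

Distribution of the product of the two numbers rolled: 1 w.p. 1/24, 2 w.p. 1/12, 3 w.p. 1/12, 4 w.p. 1/8, 5 w.p. 1/24, 6 w.p. 1/8, …
E[payout] = (1/24)·1 + (1/12)·2 + (1/12)·3 + (1/8)·4 + (1/24)·5 + (1/8)·6 + (1/12)·8 + (1/24)·9 + (1/24)·10 + (1/8)·12 + (1/24)·15 + (1/24)·16 + (1/24)·18 + (1/24)·20 + (1/24)·24 = 35/4
Expected profit = 35/4 − 4 = 19/4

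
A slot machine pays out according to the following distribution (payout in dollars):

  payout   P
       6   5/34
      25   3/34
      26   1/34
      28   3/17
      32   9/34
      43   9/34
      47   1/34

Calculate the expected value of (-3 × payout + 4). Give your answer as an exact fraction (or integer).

-2927/34

E[-3x+4] = (5/34)·(-14) + (3/34)·(-71) + (1/34)·(-74) + (3/17)·(-80) + (9/34)·(-92) + (9/34)·(-125) + (1/34)·(-137)
     = -2927/34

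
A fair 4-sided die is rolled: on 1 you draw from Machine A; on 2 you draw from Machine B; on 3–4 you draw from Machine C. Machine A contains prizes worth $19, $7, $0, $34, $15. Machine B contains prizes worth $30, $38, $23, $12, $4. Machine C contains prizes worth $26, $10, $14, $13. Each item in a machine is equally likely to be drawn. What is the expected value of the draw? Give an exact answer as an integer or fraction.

E[X | Machine A] = (19 + 7 + 0 + 34 + 15)/5 = 15
E[X | Machine B] = (30 + 38 + 23 + 12 + 4)/5 = 107/5
E[X | Machine C] = (26 + 10 + 14 + 13)/4 = 63/4
E[X] = (1/4)·15 + (1/4)·107/5 + (1/2)·63/4 = 679/40

679/40 dollars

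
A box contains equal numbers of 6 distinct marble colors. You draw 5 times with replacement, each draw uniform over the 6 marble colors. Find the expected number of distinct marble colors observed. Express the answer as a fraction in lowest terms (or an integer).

Let Xⱼ=1 if type j appears at least once. P(Xⱼ=1) = 1 − ((6−1)/6)^5 = 4651/7776.
E[#distinct] = 6·4651/7776 = 4651/1296.

4651/1296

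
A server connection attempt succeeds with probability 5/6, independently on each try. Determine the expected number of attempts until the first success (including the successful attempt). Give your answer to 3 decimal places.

For a geometric distribution, E[trials] = 1/p = 1/(5/6) = 6/5.
≈ 1.200

1.200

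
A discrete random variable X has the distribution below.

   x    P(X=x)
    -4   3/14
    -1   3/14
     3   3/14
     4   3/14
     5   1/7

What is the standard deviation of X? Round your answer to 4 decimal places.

3.3564

E[X] = 8/7, E[X²] = 88/7
Var(X) = E[X²] − (E[X])² = 88/7 − 64/49 = 552/49
SD(X) = √(552/49) ≈ 3.3564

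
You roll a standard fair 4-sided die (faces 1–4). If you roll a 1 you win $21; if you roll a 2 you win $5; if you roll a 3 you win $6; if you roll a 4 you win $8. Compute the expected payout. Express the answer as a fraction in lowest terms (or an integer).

$10

E[payout] = (1/4)·5 + (1/4)·6 + (1/4)·8 + (1/4)·21 = 10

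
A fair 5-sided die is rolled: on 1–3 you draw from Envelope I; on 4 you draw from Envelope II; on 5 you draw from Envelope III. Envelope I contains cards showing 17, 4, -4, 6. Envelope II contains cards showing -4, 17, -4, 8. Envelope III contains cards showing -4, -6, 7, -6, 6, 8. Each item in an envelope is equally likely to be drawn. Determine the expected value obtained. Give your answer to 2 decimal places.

4.47

E[X | Envelope I] = (17 + 4 − 4 + 6)/4 = 23/4
E[X | Envelope II] = (-4 + 17 − 4 + 8)/4 = 17/4
E[X | Envelope III] = (-4 − 6 + 7 − 6 + 6 + 8)/6 = 5/6
E[X] = (3/5)·23/4 + (1/5)·17/4 + (1/5)·5/6 = 67/15 ≈ 4.47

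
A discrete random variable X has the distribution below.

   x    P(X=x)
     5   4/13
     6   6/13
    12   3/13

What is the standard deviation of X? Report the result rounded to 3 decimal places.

2.730

E[X] = 92/13, E[X²] = 748/13
Var(X) = E[X²] − (E[X])² = 748/13 − 8464/169 = 1260/169
SD(X) = √(1260/169) ≈ 2.730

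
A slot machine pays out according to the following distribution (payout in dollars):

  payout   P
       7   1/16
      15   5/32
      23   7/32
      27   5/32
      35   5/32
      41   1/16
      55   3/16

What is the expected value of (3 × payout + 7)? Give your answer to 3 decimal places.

E[3x+7] = (1/16)·28 + (5/32)·52 + (7/32)·76 + (5/32)·88 + (5/32)·112 + (1/16)·130 + (3/16)·172
     = 785/8 ≈ 98.125

98.125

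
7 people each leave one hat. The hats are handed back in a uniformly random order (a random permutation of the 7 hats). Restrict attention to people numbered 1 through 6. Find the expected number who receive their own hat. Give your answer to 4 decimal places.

Let Xᵢ = 1 if person i gets their own hat. For each i, P(Xᵢ=1) = 1/7.
By linearity of expectation, E[X₁+…+X_6] = 6·(1/7) = 6/7.
≈ 0.8571

0.8571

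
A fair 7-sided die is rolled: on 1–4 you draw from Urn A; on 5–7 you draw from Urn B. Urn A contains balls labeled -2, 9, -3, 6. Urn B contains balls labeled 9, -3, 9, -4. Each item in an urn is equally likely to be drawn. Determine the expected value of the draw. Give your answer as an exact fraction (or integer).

E[X | Urn A] = (-2 + 9 − 3 + 6)/4 = 5/2
E[X | Urn B] = (9 − 3 + 9 − 4)/4 = 11/4
E[X] = (4/7)·5/2 + (3/7)·11/4 = 73/28

73/28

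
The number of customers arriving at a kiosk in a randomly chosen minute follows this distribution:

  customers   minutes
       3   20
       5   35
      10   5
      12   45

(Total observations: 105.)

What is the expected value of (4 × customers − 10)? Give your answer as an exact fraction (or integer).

Total = 105, so P(customers=3) = 20/105, etc.
E[4x-10] = (4/21)·2 + (1/3)·10 + (1/21)·30 + (3/7)·38
     = 150/7

150/7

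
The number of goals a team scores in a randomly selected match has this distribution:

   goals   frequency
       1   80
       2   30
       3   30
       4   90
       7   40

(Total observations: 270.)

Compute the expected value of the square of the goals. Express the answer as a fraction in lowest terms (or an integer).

Total = 270, so P(goals=1) = 80/270, etc.
E[X²] = (8/27)·1 + (1/9)·4 + (1/9)·9 + (1/3)·16 + (4/27)·49
     = 43/3

43/3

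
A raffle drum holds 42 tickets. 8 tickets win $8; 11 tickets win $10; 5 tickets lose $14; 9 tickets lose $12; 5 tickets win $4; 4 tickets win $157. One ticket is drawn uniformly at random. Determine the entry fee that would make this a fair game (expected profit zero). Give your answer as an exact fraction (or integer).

46/3 dollars

E[payout] = (8/42)·8 + (11/42)·10 + (5/42)·(-14) + (9/42)·(-12) + (5/42)·4 + (4/42)·157 = 46/3
Fair fee = E[payout] = 46/3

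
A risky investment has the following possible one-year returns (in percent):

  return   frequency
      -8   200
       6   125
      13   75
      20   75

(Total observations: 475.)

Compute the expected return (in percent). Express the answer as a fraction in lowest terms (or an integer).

65/19

Total = 475, so P(return=-8) = 200/475, etc.
E[X] = (8/19)·(-8) + (5/19)·6 + (3/19)·13 + (3/19)·20
     = 65/19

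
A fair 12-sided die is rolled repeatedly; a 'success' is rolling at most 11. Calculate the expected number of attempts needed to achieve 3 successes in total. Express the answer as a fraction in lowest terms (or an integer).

By linearity (sum of 3 independent geometric waits), E[trials] = 3/p = 3/(11/12) = 36/11.

36/11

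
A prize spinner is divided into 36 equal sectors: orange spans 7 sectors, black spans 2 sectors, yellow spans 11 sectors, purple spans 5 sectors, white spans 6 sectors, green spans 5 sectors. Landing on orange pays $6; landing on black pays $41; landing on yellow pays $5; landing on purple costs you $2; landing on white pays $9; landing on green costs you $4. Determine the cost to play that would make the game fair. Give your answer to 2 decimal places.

E[payout] = (7/36)·6 + (2/36)·41 + (11/36)·5 + (5/36)·(-2) + (6/36)·9 + (5/36)·(-4) = 203/36
Fair fee = E[payout] = 203/36 ≈ $5.64

$5.64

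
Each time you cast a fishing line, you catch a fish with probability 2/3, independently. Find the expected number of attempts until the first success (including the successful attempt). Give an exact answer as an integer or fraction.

3/2

For a geometric distribution, E[trials] = 1/p = 1/(2/3) = 3/2.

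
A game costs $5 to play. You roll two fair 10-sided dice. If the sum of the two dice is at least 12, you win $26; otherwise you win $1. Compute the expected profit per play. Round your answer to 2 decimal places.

E[payout] = (11/20)·1 + (9/20)·26 = 49/4
Expected profit = 49/4 − 5 = 29/4 ≈ $7.25

$7.25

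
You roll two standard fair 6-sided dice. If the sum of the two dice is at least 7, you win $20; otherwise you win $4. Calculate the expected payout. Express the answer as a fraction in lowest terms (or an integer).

E[payout] = (5/12)·4 + (7/12)·20 = 40/3

40/3 dollars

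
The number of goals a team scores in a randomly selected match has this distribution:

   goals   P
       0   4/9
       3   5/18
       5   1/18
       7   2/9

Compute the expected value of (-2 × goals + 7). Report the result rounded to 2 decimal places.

1.67

E[-2x+7] = (4/9)·7 + (5/18)·1 + (1/18)·(-3) + (2/9)·(-7)
     = 5/3 ≈ 1.67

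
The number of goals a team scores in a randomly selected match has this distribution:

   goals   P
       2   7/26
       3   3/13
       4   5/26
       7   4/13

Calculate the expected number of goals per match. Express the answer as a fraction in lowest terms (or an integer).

E[X] = (7/26)·2 + (3/13)·3 + (5/26)·4 + (4/13)·7
     = 54/13

54/13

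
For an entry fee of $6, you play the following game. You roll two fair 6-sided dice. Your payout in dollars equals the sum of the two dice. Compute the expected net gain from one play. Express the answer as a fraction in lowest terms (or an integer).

Distribution of the sum of the two dice: 2 w.p. 1/36, 3 w.p. 1/18, 4 w.p. 1/12, 5 w.p. 1/9, 6 w.p. 5/36, 7 w.p. 1/6, …
E[payout] = (1/36)·2 + (1/18)·3 + (1/12)·4 + (1/9)·5 + (5/36)·6 + (1/6)·7 + (5/36)·8 + (1/9)·9 + (1/12)·10 + (1/18)·11 + (1/36)·12 = 7
Expected profit = 7 − 6 = 1

$1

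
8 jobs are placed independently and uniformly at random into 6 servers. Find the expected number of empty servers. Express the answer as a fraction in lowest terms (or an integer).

390625/279936

Let Xⱼ=1 if server j is empty. P(Xⱼ=1) = ((6-1)/6)^8 = 390625/1679616.
By linearity, E[#empty] = 6·390625/1679616 = 390625/279936.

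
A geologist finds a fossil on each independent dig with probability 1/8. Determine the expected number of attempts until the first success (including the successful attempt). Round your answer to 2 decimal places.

For a geometric distribution, E[trials] = 1/p = 1/(1/8) = 8.
≈ 8.00

8.00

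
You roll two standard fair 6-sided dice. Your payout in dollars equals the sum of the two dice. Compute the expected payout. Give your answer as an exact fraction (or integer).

Distribution of the sum of the two dice: 2 w.p. 1/36, 3 w.p. 1/18, 4 w.p. 1/12, 5 w.p. 1/9, 6 w.p. 5/36, 7 w.p. 1/6, …
E[payout] = (1/36)·2 + (1/18)·3 + (1/12)·4 + (1/9)·5 + (5/36)·6 + (1/6)·7 + (5/36)·8 + (1/9)·9 + (1/12)·10 + (1/18)·11 + (1/36)·12 = 7

$7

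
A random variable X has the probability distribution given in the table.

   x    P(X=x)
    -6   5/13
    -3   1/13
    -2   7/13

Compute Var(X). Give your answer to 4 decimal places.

E[X] = (5/13)·(-6) + (1/13)·(-3) + (7/13)·(-2) = -47/13
E[X²] = (5/13)·36 + (1/13)·9 + (7/13)·4 = 217/13
Var(X) = 217/13 − (-47/13)² = 612/169 ≈ 3.6213

3.6213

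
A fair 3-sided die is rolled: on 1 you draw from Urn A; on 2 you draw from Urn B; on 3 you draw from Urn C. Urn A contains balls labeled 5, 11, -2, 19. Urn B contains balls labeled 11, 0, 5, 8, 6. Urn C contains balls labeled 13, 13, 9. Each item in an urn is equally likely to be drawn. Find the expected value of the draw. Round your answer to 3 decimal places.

8.639

E[X | Urn A] = (5 + 11 − 2 + 19)/4 = 33/4
E[X | Urn B] = (11 + 0 + 5 + 8 + 6)/5 = 6
E[X | Urn C] = (13 + 13 + 9)/3 = 35/3
E[X] = (1/3)·33/4 + (1/3)·6 + (1/3)·35/3 = 311/36 ≈ 8.639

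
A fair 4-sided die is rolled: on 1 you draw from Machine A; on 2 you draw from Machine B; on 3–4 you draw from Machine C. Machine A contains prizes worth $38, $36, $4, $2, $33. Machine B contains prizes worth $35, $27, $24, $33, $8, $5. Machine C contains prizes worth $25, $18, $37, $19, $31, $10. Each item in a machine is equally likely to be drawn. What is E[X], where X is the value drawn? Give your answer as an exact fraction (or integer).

1369/60 dollars

E[X | Machine A] = (38 + 36 + 4 + 2 + 33)/5 = 113/5
E[X | Machine B] = (35 + 27 + 24 + 33 + 8 + 5)/6 = 22
E[X | Machine C] = (25 + 18 + 37 + 19 + 31 + 10)/6 = 70/3
E[X] = (1/4)·113/5 + (1/4)·22 + (1/2)·70/3 = 1369/60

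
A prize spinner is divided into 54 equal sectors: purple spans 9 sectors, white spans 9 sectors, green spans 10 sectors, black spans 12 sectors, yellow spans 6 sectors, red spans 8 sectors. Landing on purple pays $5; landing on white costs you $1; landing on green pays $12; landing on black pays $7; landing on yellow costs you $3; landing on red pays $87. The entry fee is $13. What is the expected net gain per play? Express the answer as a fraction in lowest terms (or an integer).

E[payout] = (9/54)·5 + (9/54)·(-1) + (10/54)·12 + (12/54)·7 + (6/54)·(-3) + (8/54)·87 = 17
Expected profit = 17 − 13 = 4

$4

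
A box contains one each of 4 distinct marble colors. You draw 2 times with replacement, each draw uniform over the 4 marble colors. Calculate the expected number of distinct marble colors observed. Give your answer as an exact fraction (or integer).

Let Xⱼ=1 if type j appears at least once. P(Xⱼ=1) = 1 − ((4−1)/4)^2 = 7/16.
E[#distinct] = 4·7/16 = 7/4.

7/4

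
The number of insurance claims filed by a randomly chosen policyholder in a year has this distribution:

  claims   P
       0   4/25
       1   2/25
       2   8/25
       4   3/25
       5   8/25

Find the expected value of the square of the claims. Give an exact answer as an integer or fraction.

282/25

E[X²] = (4/25)·0 + (2/25)·1 + (8/25)·4 + (3/25)·16 + (8/25)·25
     = 282/25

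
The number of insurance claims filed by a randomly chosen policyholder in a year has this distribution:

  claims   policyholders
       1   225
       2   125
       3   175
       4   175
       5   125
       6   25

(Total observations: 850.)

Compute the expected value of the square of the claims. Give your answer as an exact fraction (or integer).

365/34

Total = 850, so P(claims=1) = 225/850, etc.
E[X²] = (9/34)·1 + (5/34)·4 + (7/34)·9 + (7/34)·16 + (5/34)·25 + (1/34)·36
     = 365/34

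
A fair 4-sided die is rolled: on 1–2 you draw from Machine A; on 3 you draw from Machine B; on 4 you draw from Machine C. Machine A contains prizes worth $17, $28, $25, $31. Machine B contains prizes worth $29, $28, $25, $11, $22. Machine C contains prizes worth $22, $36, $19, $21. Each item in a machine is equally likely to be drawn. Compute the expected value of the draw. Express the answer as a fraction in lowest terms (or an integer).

E[X | Machine A] = (17 + 28 + 25 + 31)/4 = 101/4
E[X | Machine B] = (29 + 28 + 25 + 11 + 22)/5 = 23
E[X | Machine C] = (22 + 36 + 19 + 21)/4 = 49/2
E[X] = (1/2)·101/4 + (1/4)·23 + (1/4)·49/2 = 49/2

49/2 dollars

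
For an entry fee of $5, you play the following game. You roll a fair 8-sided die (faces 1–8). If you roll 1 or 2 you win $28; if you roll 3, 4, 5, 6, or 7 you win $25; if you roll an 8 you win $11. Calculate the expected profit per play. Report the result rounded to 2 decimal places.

$19.00

E[payout] = (1/8)·11 + (5/8)·25 + (1/4)·28 = 24
Expected profit = 24 − 5 = 19 ≈ $19.00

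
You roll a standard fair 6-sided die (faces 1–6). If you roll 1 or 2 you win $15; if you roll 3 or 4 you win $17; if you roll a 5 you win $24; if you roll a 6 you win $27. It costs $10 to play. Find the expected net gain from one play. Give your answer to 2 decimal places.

$9.17

E[payout] = (1/3)·15 + (1/3)·17 + (1/6)·24 + (1/6)·27 = 115/6
Expected profit = 115/6 − 10 = 55/6 ≈ $9.17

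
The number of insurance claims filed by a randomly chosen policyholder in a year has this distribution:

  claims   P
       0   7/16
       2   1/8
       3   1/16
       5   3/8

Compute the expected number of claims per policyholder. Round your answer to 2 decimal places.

E[X] = (7/16)·0 + (1/8)·2 + (1/16)·3 + (3/8)·5
     = 37/16 ≈ 2.31

2.31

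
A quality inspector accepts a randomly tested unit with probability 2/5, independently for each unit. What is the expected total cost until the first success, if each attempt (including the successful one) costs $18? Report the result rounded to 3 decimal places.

$45.000

E[#attempts] = 1/p = 5/2; E[cost] = 18·5/2 = 45.
≈ 45.000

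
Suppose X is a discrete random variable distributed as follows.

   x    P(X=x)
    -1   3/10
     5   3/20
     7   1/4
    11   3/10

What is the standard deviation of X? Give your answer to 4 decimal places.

E[X] = 11/2, E[X²] = 263/5
Var(X) = E[X²] − (E[X])² = 263/5 − 121/4 = 447/20
SD(X) = √(447/20) ≈ 4.7276

4.7276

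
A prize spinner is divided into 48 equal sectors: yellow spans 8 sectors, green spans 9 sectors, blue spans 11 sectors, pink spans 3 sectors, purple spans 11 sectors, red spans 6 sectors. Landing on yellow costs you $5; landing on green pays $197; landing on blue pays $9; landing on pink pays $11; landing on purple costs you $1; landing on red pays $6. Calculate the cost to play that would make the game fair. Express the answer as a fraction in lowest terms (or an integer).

315/8 dollars

E[payout] = (8/48)·(-5) + (9/48)·197 + (11/48)·9 + (3/48)·11 + (11/48)·(-1) + (6/48)·6 = 315/8
Fair fee = E[payout] = 315/8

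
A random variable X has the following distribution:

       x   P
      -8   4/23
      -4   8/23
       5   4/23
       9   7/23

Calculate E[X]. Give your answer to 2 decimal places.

0.83

E[X] = (4/23)·(-8) + (8/23)·(-4) + (4/23)·5 + (7/23)·9
     = 19/23 ≈ 0.83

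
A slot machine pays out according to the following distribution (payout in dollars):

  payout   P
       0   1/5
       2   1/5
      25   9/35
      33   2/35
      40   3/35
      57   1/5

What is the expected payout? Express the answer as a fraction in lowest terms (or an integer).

824/35 dollars

E[X] = (1/5)·0 + (1/5)·2 + (9/35)·25 + (2/35)·33 + (3/35)·40 + (1/5)·57
     = 824/35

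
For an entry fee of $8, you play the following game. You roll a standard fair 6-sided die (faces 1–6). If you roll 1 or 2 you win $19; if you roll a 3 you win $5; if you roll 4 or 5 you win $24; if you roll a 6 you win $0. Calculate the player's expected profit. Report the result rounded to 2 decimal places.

$7.17

E[payout] = (1/6)·0 + (1/6)·5 + (1/3)·19 + (1/3)·24 = 91/6
Expected profit = 91/6 − 8 = 43/6 ≈ $7.17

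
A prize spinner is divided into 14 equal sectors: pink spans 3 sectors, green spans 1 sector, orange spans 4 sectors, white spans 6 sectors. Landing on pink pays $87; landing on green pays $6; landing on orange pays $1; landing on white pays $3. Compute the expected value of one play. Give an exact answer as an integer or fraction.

289/14 dollars

E[payout] = (3/14)·87 + (1/14)·6 + (4/14)·1 + (6/14)·3 = 289/14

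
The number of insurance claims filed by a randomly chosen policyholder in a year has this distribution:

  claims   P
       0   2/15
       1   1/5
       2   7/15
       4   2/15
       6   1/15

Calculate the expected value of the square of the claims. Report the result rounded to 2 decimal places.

E[X²] = (2/15)·0 + (1/5)·1 + (7/15)·4 + (2/15)·16 + (1/15)·36
     = 33/5 ≈ 6.60

6.60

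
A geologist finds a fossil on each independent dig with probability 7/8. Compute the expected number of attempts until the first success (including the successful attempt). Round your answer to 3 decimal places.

For a geometric distribution, E[trials] = 1/p = 1/(7/8) = 8/7.
≈ 1.143

1.143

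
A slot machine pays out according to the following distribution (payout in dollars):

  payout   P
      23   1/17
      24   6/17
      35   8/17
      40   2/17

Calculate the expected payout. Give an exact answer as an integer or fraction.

$31

E[X] = (1/17)·23 + (6/17)·24 + (8/17)·35 + (2/17)·40
     = 31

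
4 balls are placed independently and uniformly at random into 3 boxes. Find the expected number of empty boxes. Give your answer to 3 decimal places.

Let Xⱼ=1 if box j is empty. P(Xⱼ=1) = ((3-1)/3)^4 = 16/81.
By linearity, E[#empty] = 3·16/81 = 16/27.
≈ 0.593

0.593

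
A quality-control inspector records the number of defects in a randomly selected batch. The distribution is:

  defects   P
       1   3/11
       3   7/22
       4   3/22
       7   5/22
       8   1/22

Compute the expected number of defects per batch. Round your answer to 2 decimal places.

3.73

E[X] = (3/11)·1 + (7/22)·3 + (3/22)·4 + (5/22)·7 + (1/22)·8
     = 41/11 ≈ 3.73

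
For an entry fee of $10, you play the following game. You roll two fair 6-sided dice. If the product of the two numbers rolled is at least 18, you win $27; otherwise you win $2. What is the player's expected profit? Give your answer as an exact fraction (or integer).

E[payout] = (13/18)·2 + (5/18)·27 = 161/18
Expected profit = 161/18 − 10 = -19/18

-19/18 dollars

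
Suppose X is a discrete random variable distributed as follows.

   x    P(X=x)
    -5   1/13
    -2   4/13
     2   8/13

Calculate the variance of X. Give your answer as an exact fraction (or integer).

E[X] = (1/13)·(-5) + (4/13)·(-2) + (8/13)·2 = 3/13
E[X²] = (1/13)·25 + (4/13)·4 + (8/13)·4 = 73/13
Var(X) = 73/13 − (3/13)² = 940/169

940/169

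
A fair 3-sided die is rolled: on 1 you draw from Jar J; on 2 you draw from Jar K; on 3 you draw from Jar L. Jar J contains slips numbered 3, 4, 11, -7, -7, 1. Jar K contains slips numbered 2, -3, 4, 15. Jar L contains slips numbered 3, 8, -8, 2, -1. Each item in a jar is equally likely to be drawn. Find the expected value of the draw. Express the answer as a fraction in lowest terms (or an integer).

E[X | Jar J] = (3 + 4 + 11 − 7 − 7 + 1)/6 = 5/6
E[X | Jar K] = (2 − 3 + 4 + 15)/4 = 9/2
E[X | Jar L] = (3 + 8 − 8 + 2 − 1)/5 = 4/5
E[X] = (1/3)·5/6 + (1/3)·9/2 + (1/3)·4/5 = 92/45

92/45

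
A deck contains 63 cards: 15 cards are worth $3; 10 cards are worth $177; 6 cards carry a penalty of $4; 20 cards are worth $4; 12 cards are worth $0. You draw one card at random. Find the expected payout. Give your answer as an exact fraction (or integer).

E[payout] = (15/63)·3 + (10/63)·177 + (6/63)·(-4) + (20/63)·4 + (12/63)·0 = 1871/63

1871/63 dollars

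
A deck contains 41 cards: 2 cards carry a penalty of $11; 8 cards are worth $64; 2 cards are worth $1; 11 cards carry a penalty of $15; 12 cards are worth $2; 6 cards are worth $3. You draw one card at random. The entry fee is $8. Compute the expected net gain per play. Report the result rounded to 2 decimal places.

E[payout] = (2/41)·(-11) + (8/41)·64 + (2/41)·1 + (11/41)·(-15) + (12/41)·2 + (6/41)·3 = 9
Expected profit = 9 − 8 = 1 ≈ $1.00

$1.00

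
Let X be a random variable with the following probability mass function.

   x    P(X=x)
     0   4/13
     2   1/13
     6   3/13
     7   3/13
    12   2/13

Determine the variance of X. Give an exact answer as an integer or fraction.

E[X] = (4/13)·0 + (1/13)·2 + (3/13)·6 + (3/13)·7 + (2/13)·12 = 5
E[X²] = (4/13)·0 + (1/13)·4 + (3/13)·36 + (3/13)·49 + (2/13)·144 = 547/13
Var(X) = 547/13 − (5)² = 222/13

222/13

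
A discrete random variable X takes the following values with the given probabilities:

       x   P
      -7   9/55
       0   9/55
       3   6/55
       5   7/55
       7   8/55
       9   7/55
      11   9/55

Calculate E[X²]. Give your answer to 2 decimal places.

49.42

E[X²] = (9/55)·49 + (9/55)·0 + (6/55)·9 + (7/55)·25 + (8/55)·49 + (7/55)·81 + (9/55)·121
     = 2718/55 ≈ 49.42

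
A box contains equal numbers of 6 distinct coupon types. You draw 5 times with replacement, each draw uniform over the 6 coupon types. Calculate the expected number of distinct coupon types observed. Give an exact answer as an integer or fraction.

4651/1296

Let Xⱼ=1 if type j appears at least once. P(Xⱼ=1) = 1 − ((6−1)/6)^5 = 4651/7776.
E[#distinct] = 6·4651/7776 = 4651/1296.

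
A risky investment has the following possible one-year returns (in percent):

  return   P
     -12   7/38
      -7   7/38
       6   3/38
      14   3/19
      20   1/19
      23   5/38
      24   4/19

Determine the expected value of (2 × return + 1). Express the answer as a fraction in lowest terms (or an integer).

E[2x+1] = (7/38)·(-23) + (7/38)·(-13) + (3/38)·13 + (3/19)·29 + (1/19)·41 + (5/38)·47 + (4/19)·49
     = 335/19

335/19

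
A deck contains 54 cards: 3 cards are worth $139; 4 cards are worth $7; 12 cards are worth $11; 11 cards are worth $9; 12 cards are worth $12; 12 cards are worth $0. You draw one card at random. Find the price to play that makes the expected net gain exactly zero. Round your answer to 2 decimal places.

E[payout] = (3/54)·139 + (4/54)·7 + (12/54)·11 + (11/54)·9 + (12/54)·12 + (12/54)·0 = 410/27
Fair fee = E[payout] = 410/27 ≈ $15.19

$15.19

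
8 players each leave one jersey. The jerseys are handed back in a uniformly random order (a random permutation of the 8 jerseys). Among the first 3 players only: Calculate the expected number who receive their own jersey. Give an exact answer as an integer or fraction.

3/8

Let Xᵢ = 1 if person i gets their own jersey. For each i, P(Xᵢ=1) = 1/8.
By linearity of expectation, E[X₁+…+X_3] = 3·(1/8) = 3/8.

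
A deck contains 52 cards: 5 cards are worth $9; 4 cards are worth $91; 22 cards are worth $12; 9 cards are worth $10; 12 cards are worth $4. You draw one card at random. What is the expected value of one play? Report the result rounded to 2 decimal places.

$15.60

E[payout] = (5/52)·9 + (4/52)·91 + (22/52)·12 + (9/52)·10 + (12/52)·4 = 811/52
≈ $15.60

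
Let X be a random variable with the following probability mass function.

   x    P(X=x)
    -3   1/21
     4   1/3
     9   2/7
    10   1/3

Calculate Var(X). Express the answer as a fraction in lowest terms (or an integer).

5246/441

E[X] = (1/21)·(-3) + (1/3)·4 + (2/7)·9 + (1/3)·10 = 149/21
E[X²] = (1/21)·9 + (1/3)·16 + (2/7)·81 + (1/3)·100 = 1307/21
Var(X) = 1307/21 − (149/21)² = 5246/441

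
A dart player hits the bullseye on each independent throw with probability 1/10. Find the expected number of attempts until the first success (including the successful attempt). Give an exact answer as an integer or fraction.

10

For a geometric distribution, E[trials] = 1/p = 1/(1/10) = 10.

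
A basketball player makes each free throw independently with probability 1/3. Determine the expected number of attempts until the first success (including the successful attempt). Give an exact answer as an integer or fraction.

3

For a geometric distribution, E[trials] = 1/p = 1/(1/3) = 3.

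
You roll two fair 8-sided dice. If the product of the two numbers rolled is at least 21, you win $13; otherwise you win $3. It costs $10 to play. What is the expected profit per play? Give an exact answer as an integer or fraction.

-47/16 dollars

E[payout] = (19/32)·3 + (13/32)·13 = 113/16
Expected profit = 113/16 − 10 = -47/16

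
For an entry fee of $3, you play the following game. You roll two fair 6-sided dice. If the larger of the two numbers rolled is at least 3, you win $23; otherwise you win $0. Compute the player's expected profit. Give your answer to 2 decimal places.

$17.44

E[payout] = (1/9)·0 + (8/9)·23 = 184/9
Expected profit = 184/9 − 3 = 157/9 ≈ $17.44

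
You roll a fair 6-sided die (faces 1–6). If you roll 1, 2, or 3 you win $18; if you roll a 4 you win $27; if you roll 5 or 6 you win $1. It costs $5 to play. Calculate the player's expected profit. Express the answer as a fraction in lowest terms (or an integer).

E[payout] = (1/3)·1 + (1/2)·18 + (1/6)·27 = 83/6
Expected profit = 83/6 − 5 = 53/6

53/6 dollars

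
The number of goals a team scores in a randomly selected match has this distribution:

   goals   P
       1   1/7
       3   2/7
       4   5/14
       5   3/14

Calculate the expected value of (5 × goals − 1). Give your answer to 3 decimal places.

16.500

E[5x-1] = (1/7)·4 + (2/7)·14 + (5/14)·19 + (3/14)·24
     = 33/2 ≈ 16.500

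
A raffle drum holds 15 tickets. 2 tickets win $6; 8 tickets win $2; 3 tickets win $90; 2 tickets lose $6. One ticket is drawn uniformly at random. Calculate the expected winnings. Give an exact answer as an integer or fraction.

286/15 dollars

E[payout] = (2/15)·6 + (8/15)·2 + (3/15)·90 + (2/15)·(-6) = 286/15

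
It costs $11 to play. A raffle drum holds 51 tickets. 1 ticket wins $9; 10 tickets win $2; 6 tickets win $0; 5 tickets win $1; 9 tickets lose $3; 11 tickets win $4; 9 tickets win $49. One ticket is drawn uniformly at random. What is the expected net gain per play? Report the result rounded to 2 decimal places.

-$1.35

E[payout] = (1/51)·9 + (10/51)·2 + (6/51)·0 + (5/51)·1 + (9/51)·(-3) + (11/51)·4 + (9/51)·49 = 164/17
Expected profit = 164/17 − 11 = -23/17 ≈ -$1.35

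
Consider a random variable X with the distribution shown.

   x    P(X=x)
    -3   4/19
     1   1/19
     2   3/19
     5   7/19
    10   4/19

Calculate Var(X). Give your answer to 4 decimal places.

19.2687

E[X] = (4/19)·(-3) + (1/19)·1 + (3/19)·2 + (7/19)·5 + (4/19)·10 = 70/19
E[X²] = (4/19)·9 + (1/19)·1 + (3/19)·4 + (7/19)·25 + (4/19)·100 = 624/19
Var(X) = 624/19 − (70/19)² = 6956/361 ≈ 19.2687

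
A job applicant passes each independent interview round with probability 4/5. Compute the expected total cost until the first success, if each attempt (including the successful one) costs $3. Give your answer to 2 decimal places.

E[#attempts] = 1/p = 5/4; E[cost] = 3·5/4 = 15/4.
≈ 3.75

$3.75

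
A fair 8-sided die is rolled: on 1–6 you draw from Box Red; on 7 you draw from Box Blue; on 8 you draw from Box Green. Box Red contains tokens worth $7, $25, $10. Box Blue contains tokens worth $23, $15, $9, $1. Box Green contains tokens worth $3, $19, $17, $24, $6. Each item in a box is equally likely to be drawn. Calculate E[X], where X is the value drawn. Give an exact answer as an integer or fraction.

549/40 dollars

E[X | Box Red] = (7 + 25 + 10)/3 = 14
E[X | Box Blue] = (23 + 15 + 9 + 1)/4 = 12
E[X | Box Green] = (3 + 19 + 17 + 24 + 6)/5 = 69/5
E[X] = (3/4)·14 + (1/8)·12 + (1/8)·69/5 = 549/40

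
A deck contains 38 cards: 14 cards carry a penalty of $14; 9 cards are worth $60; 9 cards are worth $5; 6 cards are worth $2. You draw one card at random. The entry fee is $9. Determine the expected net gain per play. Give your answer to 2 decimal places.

$1.55

E[payout] = (14/38)·(-14) + (9/38)·60 + (9/38)·5 + (6/38)·2 = 401/38
Expected profit = 401/38 − 9 = 59/38 ≈ $1.55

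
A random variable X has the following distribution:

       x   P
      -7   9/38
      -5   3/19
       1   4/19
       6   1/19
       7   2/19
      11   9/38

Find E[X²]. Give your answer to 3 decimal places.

E[X²] = (9/38)·49 + (3/19)·25 + (4/19)·1 + (1/19)·36 + (2/19)·49 + (9/38)·121
     = 978/19 ≈ 51.474

51.474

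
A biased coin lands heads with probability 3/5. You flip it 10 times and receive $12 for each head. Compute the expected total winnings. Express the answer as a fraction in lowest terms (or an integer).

$72

E[#heads] = 10·3/5 = 6 (linearity over flips).
E[winnings] = 12·6 = 72.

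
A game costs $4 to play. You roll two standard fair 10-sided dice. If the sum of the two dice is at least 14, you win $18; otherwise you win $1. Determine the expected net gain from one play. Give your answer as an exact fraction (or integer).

E[payout] = (18/25)·1 + (7/25)·18 = 144/25
Expected profit = 144/25 − 4 = 44/25

44/25 dollars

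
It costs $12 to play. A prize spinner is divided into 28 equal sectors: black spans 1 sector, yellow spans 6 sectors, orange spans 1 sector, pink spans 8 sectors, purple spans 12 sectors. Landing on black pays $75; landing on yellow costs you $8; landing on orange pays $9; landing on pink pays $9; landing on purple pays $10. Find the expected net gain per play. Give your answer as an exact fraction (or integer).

E[payout] = (1/28)·75 + (6/28)·(-8) + (1/28)·9 + (8/28)·9 + (12/28)·10 = 57/7
Expected profit = 57/7 − 12 = -27/7

-27/7 dollars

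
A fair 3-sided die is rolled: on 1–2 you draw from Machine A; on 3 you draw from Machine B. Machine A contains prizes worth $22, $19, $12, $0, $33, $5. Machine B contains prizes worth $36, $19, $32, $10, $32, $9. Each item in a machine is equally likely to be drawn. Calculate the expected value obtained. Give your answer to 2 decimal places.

$17.78

E[X | Machine A] = (22 + 19 + 12 + 0 + 33 + 5)/6 = 91/6
E[X | Machine B] = (36 + 19 + 32 + 10 + 32 + 9)/6 = 23
E[X] = (2/3)·91/6 + (1/3)·23 = 160/9 ≈ 17.78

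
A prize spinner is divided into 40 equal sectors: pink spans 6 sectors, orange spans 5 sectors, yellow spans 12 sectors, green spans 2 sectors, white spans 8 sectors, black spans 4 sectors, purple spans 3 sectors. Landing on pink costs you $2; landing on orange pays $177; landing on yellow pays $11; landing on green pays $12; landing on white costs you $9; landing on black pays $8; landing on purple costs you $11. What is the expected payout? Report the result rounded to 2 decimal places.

$23.90

E[payout] = (6/40)·(-2) + (5/40)·177 + (12/40)·11 + (2/40)·12 + (8/40)·(-9) + (4/40)·8 + (3/40)·(-11) = 239/10
≈ $23.90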